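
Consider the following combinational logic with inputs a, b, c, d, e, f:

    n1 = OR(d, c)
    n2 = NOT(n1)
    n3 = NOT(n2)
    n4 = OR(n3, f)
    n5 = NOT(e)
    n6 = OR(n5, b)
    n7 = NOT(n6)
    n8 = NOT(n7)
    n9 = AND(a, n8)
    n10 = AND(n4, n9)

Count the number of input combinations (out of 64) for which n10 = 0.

n10 = AND(n4, n9) must be 0, so at least one of n4, n9 is 0.
Enumerating the 64 input combinations, 43 give n10 = 0 and 21 give n10 = 1.

43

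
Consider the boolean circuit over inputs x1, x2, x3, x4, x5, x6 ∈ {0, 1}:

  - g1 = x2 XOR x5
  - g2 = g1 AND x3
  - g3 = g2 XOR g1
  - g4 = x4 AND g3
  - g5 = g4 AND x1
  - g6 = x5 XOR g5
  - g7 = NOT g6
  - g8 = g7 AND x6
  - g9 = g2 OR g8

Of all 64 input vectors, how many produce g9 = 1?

28

g9 = g2 OR g8 must be 1, so at least one of g2, g8 is 1.
Enumerating the 64 input combinations, 28 give g9 = 1 and 36 give g9 = 0.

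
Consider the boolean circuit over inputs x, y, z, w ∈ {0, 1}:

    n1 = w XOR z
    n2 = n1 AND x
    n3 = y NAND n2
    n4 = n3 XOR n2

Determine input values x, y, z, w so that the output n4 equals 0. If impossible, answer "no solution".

n4 = n3 XOR n2 must be 0, so n3 and n2 are equal.
Check with x=1 y=0 z=1 w=0:
n1 = w XOR z = 0 XOR 1 = 1
n2 = n1 AND x = 1 AND 1 = 1
n3 = y NAND n2 = 0 NAND 1 = 1
n4 = n3 XOR n2 = 1 XOR 1 = 0
So n4 = 0 as required.

x=1 y=0 z=1 w=0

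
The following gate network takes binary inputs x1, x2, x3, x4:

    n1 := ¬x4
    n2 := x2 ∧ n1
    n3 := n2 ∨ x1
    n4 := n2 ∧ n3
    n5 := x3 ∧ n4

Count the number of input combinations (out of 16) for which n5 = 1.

n5 = x3 ∧ n4 must be 1, so both x3 = 1 and n4 = 1.
Satisfying assignments:
  x1=0, x2=1, x3=1, x4=0
  x1=1, x2=1, x3=1, x4=0

2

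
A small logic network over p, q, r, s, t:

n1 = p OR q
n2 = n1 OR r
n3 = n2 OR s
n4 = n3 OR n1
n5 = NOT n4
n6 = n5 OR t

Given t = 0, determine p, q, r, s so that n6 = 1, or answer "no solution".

n6 = n5 OR t must be 1, so at least one of n5, t is 1.
Check with t = 0 and p=0, q=0, r=0, s=0:
n1 = p OR q = 0 OR 0 = 0
n2 = n1 OR r = 0 OR 0 = 0
n3 = n2 OR s = 0 OR 0 = 0
n4 = n3 OR n1 = 0 OR 0 = 0
n5 = NOT n4 = NOT 0 = 1
n6 = n5 OR t = 1 OR 0 = 1
So n6 = 1.

p=0 q=0 r=0 s=0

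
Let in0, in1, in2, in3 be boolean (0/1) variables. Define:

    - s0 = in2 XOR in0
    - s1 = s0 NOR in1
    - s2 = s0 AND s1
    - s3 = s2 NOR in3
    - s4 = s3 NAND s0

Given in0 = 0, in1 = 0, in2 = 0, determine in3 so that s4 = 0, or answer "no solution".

With in0 = 0, in1 = 0, in2 = 0 fixed, none of the 2 settings of in3 give s4 = 0.
For example, with in3=0:
s0 = in2 XOR in0 = 0 XOR 0 = 0
s1 = s0 NOR in1 = 0 NOR 0 = 1
s2 = s0 AND s1 = 0 AND 1 = 0
s3 = s2 NOR in3 = 0 NOR 0 = 1
s4 = s3 NAND s0 = 1 NAND 0 = 1
giving s4 = 1 ≠ 0.

no solution exists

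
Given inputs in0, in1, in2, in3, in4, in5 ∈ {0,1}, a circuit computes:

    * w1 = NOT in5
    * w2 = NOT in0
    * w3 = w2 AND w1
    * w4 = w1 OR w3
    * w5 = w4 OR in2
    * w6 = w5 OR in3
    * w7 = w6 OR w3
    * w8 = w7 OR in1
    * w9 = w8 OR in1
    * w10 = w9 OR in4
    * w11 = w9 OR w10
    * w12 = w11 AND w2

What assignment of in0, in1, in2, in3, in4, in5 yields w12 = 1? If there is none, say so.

in0=0 in1=0 in2=1 in3=0 in4=1 in5=0

w12 = w11 AND w2 must be 1, so both w11 = 1 and w2 = 1.
w11 = w9 OR w10 must be 1, so at least one of w9, w10 is 1.
Check with in0=0 in1=0 in2=1 in3=0 in4=1 in5=0:
w1 = NOT in5 = NOT 0 = 1
w2 = NOT in0 = NOT 0 = 1
w3 = w2 AND w1 = 1 AND 1 = 1
w4 = w1 OR w3 = 1 OR 1 = 1
w5 = w4 OR in2 = 1 OR 1 = 1
w6 = w5 OR in3 = 1 OR 0 = 1
w7 = w6 OR w3 = 1 OR 1 = 1
w8 = w7 OR in1 = 1 OR 0 = 1
w9 = w8 OR in1 = 1 OR 0 = 1
w10 = w9 OR in4 = 1 OR 1 = 1
w11 = w9 OR w10 = 1 OR 1 = 1
w12 = w11 AND w2 = 1 AND 1 = 1
So w12 = 1 as required.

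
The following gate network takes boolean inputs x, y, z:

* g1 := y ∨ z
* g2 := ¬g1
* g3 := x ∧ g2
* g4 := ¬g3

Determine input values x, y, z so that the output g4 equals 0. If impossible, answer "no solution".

Check with x=1, y=0, z=0:
g1 = y ∨ z = 0 ∨ 0 = 0
g2 = ¬g1 = ¬0 = 1
g3 = x ∧ g2 = 1 ∧ 1 = 1
g4 = ¬g3 = ¬1 = 0
So g4 = 0 as required.

x=1, y=0, z=0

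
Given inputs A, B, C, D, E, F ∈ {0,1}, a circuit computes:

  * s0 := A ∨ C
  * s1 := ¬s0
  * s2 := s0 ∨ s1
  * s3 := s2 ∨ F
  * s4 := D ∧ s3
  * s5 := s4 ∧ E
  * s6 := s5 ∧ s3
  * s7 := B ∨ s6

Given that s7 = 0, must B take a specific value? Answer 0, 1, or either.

s7 = B ∨ s6 must be 0, so both B = 0 and s6 = 0.
s6 = s5 ∧ s3 must be 0, so at least one of s5, s3 is 0.
Every assignment with s7 = 0 has B = 0; there are 24 such assignment(s).

0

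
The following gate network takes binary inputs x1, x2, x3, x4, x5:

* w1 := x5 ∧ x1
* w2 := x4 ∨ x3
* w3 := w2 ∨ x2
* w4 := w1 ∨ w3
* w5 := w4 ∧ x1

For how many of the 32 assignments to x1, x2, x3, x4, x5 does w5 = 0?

17

w5 = w4 ∧ x1 must be 0, so at least one of w4, x1 is 0.
Enumerating the 32 input combinations, 17 give w5 = 0 and 15 give w5 = 1.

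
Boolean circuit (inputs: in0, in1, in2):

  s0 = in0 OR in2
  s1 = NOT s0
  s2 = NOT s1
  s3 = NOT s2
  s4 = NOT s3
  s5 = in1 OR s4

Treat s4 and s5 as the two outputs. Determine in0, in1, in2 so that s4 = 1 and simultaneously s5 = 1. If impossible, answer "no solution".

in0=1 in1=1 in2=0

Check with in0=1 in1=1 in2=0:
s0 = in0 OR in2 = 1 OR 0 = 1
s1 = NOT s0 = NOT 1 = 0
s2 = NOT s1 = NOT 0 = 1
s3 = NOT s2 = NOT 1 = 0
s4 = NOT s3 = NOT 0 = 1
s5 = in1 OR s4 = 1 OR 1 = 1
So s4 = 1 and s5 = 1.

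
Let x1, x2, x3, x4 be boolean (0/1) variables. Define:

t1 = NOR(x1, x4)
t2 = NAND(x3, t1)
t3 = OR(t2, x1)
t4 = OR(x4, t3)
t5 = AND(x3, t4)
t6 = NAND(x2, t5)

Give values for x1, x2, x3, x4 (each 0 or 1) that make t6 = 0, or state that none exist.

x1=1, x2=1, x3=1, x4=0

t6 = NAND(x2, t5) must be 0, so both x2 = 1 and t5 = 1.
Check with x1=1, x2=1, x3=1, x4=0:
t1 = NOR(x1, x4) = NOR(1, 0) = 0
t2 = NAND(x3, t1) = NAND(1, 0) = 1
t3 = OR(t2, x1) = OR(1, 1) = 1
t4 = OR(x4, t3) = OR(0, 1) = 1
t5 = AND(x3, t4) = AND(1, 1) = 1
t6 = NAND(x2, t5) = NAND(1, 1) = 0
So t6 = 0 as required.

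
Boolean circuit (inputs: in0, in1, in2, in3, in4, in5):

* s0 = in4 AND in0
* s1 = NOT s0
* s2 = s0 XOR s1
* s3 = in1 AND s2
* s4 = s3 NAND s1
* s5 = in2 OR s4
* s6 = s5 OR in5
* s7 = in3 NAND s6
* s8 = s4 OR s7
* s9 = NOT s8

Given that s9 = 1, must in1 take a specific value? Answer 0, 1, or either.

1

s9 = NOT s8 must be 1, so s8 = 0.
Every assignment with s9 = 1 has in1 = 1; there are 9 such assignment(s).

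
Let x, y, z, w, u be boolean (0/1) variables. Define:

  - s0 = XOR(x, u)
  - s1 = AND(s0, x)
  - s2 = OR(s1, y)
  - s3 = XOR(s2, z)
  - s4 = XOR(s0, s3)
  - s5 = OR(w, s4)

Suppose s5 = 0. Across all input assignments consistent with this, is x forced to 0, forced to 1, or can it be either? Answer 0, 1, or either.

either

Both values of x occur among assignments with s5 = 0:
  x=0: x=0, y=0, z=0, w=0, u=0
  x=1: x=1, y=0, z=0, w=0, u=0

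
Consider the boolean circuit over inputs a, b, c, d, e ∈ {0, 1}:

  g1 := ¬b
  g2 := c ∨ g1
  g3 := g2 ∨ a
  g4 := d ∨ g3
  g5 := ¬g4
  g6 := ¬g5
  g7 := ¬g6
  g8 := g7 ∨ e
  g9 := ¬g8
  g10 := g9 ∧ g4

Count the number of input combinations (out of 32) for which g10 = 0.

g10 = g9 ∧ g4 must be 0, so at least one of g9, g4 is 0.
Enumerating the 32 input combinations, 17 give g10 = 0 and 15 give g10 = 1.

17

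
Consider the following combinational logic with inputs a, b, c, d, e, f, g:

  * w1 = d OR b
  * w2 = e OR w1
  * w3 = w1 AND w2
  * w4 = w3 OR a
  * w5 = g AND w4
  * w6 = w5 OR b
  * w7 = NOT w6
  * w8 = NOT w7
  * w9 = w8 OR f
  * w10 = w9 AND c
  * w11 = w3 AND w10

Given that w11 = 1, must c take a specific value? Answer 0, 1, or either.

1

w11 = w3 AND w10 must be 1, so both w3 = 1 and w10 = 1.
Every assignment with w11 = 1 has c = 1; there are 44 such assignment(s).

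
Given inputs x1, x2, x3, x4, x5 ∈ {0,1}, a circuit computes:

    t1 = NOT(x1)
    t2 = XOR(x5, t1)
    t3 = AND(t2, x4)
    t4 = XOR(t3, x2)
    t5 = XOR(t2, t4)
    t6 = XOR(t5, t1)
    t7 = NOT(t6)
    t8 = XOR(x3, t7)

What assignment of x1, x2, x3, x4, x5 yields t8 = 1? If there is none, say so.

x1=1, x2=0, x3=0, x4=1, x5=1

t8 = XOR(x3, t7) must be 1, so x3 and t7 differ.
Check with x1=1, x2=0, x3=0, x4=1, x5=1:
t1 = NOT(x1) = NOT 1 = 0
t2 = XOR(x5, t1) = XOR(1, 0) = 1
t3 = AND(t2, x4) = AND(1, 1) = 1
t4 = XOR(t3, x2) = XOR(1, 0) = 1
t5 = XOR(t2, t4) = XOR(1, 1) = 0
t6 = XOR(t5, t1) = XOR(0, 0) = 0
t7 = NOT(t6) = NOT 0 = 1
t8 = XOR(x3, t7) = XOR(0, 1) = 1
So t8 = 1 as required.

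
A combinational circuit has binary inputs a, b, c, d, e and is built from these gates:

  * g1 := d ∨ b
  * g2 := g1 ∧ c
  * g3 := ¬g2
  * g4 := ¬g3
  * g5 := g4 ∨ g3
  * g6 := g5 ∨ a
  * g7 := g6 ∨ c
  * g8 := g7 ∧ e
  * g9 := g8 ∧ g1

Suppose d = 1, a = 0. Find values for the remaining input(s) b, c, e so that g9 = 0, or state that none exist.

g9 = g8 ∧ g1 must be 0, so at least one of g8, g1 is 0.
Check with d = 1, a = 0 and b=0, c=1, e=0:
g1 = d ∨ b = 1 ∨ 0 = 1
g2 = g1 ∧ c = 1 ∧ 1 = 1
g3 = ¬g2 = ¬1 = 0
g4 = ¬g3 = ¬0 = 1
g5 = g4 ∨ g3 = 1 ∨ 0 = 1
g6 = g5 ∨ a = 1 ∨ 0 = 1
g7 = g6 ∨ c = 1 ∨ 1 = 1
g8 = g7 ∧ e = 1 ∧ 0 = 0
g9 = g8 ∧ g1 = 0 ∧ 1 = 0
So g9 = 0.

b=0, c=1, e=0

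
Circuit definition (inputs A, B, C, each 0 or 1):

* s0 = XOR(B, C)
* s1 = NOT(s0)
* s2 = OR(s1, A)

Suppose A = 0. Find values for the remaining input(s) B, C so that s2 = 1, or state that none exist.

B=0, C=0

Check with A = 0 and B=0, C=0:
s0 = XOR(B, C) = XOR(0, 0) = 0
s1 = NOT(s0) = NOT 0 = 1
s2 = OR(s1, A) = OR(1, 0) = 1
So s2 = 1.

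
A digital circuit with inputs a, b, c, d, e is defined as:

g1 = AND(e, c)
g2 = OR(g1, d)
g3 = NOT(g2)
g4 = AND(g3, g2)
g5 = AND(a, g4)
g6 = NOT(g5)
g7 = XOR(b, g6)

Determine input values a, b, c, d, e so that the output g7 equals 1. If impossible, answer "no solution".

g7 = XOR(b, g6) must be 1, so b and g6 differ.
Check with a=0 b=0 c=0 d=0 e=1:
g1 = AND(e, c) = AND(1, 0) = 0
g2 = OR(g1, d) = OR(0, 0) = 0
g3 = NOT(g2) = NOT 0 = 1
g4 = AND(g3, g2) = AND(1, 0) = 0
g5 = AND(a, g4) = AND(0, 0) = 0
g6 = NOT(g5) = NOT 0 = 1
g7 = XOR(b, g6) = XOR(0, 1) = 1
So g7 = 1 as required.

a=0 b=0 c=0 d=0 e=1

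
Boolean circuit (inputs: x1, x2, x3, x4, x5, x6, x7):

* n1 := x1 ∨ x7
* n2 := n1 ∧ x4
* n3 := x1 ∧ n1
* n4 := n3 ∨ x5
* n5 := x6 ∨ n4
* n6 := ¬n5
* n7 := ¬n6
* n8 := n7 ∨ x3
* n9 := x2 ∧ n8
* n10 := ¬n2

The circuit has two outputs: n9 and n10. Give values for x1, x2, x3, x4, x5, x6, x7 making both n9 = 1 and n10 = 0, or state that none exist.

x1=1 x2=1 x3=0 x4=1 x5=0 x6=0 x7=1

Check with x1=1 x2=1 x3=0 x4=1 x5=0 x6=0 x7=1:
n1 = x1 ∨ x7 = 1 ∨ 1 = 1
n2 = n1 ∧ x4 = 1 ∧ 1 = 1
n3 = x1 ∧ n1 = 1 ∧ 1 = 1
n4 = n3 ∨ x5 = 1 ∨ 0 = 1
n5 = x6 ∨ n4 = 0 ∨ 1 = 1
n6 = ¬n5 = ¬1 = 0
n7 = ¬n6 = ¬0 = 1
n8 = n7 ∨ x3 = 1 ∨ 0 = 1
n9 = x2 ∧ n8 = 1 ∧ 1 = 1
n10 = ¬n2 = ¬1 = 0
So n9 = 1 and n10 = 0.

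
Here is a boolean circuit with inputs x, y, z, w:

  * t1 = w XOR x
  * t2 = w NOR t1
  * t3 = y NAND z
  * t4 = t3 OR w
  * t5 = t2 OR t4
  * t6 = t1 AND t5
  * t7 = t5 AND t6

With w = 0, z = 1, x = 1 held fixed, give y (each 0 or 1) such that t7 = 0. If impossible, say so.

y=1

Check with w = 0, z = 1, x = 1 and y=1:
t1 = w XOR x = 0 XOR 1 = 1
t2 = w NOR t1 = 0 NOR 1 = 0
t3 = y NAND z = 1 NAND 1 = 0
t4 = t3 OR w = 0 OR 0 = 0
t5 = t2 OR t4 = 0 OR 0 = 0
t6 = t1 AND t5 = 1 AND 0 = 0
t7 = t5 AND t6 = 0 AND 0 = 0
So t7 = 0.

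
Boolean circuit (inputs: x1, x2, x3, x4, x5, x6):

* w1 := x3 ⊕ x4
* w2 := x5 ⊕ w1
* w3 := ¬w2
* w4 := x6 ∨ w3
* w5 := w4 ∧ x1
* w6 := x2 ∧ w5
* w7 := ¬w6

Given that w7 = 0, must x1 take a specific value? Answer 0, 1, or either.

1

w7 = ¬w6 must be 0, so w6 = 1.
w6 = x2 ∧ w5 must be 1, so both x2 = 1 and w5 = 1.
Every assignment with w7 = 0 has x1 = 1; there are 12 such assignment(s).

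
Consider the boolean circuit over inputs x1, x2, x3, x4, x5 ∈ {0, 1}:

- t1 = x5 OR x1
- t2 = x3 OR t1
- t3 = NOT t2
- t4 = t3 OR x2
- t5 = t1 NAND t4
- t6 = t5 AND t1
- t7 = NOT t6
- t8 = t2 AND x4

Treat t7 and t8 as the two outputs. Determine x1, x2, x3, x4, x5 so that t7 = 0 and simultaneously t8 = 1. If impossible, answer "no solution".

x1=1, x2=0, x3=1, x4=1, x5=1

Check with x1=1, x2=0, x3=1, x4=1, x5=1:
t1 = x5 OR x1 = 1 OR 1 = 1
t2 = x3 OR t1 = 1 OR 1 = 1
t3 = NOT t2 = NOT 1 = 0
t4 = t3 OR x2 = 0 OR 0 = 0
t5 = t1 NAND t4 = 1 NAND 0 = 1
t6 = t5 AND t1 = 1 AND 1 = 1
t7 = NOT t6 = NOT 1 = 0
t8 = t2 AND x4 = 1 AND 1 = 1
So t7 = 0 and t8 = 1.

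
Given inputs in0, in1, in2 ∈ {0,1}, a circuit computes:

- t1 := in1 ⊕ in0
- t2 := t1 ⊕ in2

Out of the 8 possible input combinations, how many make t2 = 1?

4

t2 = t1 ⊕ in2 must be 1, so t1 and in2 differ.
Enumerating the 8 input combinations, 4 give t2 = 1 and 4 give t2 = 0.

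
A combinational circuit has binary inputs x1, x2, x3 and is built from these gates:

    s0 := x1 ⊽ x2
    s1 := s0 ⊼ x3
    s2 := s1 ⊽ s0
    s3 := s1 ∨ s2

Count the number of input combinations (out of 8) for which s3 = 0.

s3 = s1 ∨ s2 must be 0, so both s1 = 0 and s2 = 0.
s1 = s0 ⊼ x3 must be 0, so both s0 = 1 and x3 = 1.
Satisfying assignments:
  x1=0, x2=0, x3=1

1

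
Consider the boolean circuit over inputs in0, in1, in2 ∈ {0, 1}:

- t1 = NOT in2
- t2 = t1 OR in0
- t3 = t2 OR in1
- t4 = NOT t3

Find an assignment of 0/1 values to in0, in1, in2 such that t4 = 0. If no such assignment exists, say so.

in0=0, in1=1, in2=0

t4 = NOT t3 must be 0, so t3 = 1.
t3 = t2 OR in1 must be 1, so at least one of t2, in1 is 1.
Check with in0=0, in1=1, in2=0:
t1 = NOT in2 = NOT 0 = 1
t2 = t1 OR in0 = 1 OR 0 = 1
t3 = t2 OR in1 = 1 OR 1 = 1
t4 = NOT t3 = NOT 1 = 0
So t4 = 0 as required.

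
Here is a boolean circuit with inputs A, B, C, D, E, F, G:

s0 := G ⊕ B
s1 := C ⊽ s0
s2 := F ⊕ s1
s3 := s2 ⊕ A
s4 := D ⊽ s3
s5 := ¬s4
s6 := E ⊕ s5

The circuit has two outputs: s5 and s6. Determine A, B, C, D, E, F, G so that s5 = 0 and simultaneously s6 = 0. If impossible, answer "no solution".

Check with A=1, B=1, C=1, D=0, E=0, F=1, G=1:
s0 = G ⊕ B = 1 ⊕ 1 = 0
s1 = C ⊽ s0 = 1 ⊽ 0 = 0
s2 = F ⊕ s1 = 1 ⊕ 0 = 1
s3 = s2 ⊕ A = 1 ⊕ 1 = 0
s4 = D ⊽ s3 = 0 ⊽ 0 = 1
s5 = ¬s4 = ¬1 = 0
s6 = E ⊕ s5 = 0 ⊕ 0 = 0
So s5 = 0 and s6 = 0.

A=1, B=1, C=1, D=0, E=0, F=1, G=1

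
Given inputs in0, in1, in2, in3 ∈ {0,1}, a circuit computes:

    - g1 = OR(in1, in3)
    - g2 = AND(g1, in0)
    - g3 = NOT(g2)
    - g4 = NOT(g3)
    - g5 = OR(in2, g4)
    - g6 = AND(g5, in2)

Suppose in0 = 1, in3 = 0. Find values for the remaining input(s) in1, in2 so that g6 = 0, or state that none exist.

in1=1, in2=0

Check with in0 = 1, in3 = 0 and in1=1, in2=0:
g1 = OR(in1, in3) = OR(1, 0) = 1
g2 = AND(g1, in0) = AND(1, 1) = 1
g3 = NOT(g2) = NOT 1 = 0
g4 = NOT(g3) = NOT 0 = 1
g5 = OR(in2, g4) = OR(0, 1) = 1
g6 = AND(g5, in2) = AND(1, 0) = 0
So g6 = 0.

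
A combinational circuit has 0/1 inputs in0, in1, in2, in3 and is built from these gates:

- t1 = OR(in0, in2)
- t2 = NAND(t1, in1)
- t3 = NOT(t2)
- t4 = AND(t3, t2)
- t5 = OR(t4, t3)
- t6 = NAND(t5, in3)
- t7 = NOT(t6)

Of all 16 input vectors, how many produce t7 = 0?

t7 = NOT(t6) must be 0, so t6 = 1.
Enumerating the 16 input combinations, 13 give t7 = 0 and 3 give t7 = 1.

13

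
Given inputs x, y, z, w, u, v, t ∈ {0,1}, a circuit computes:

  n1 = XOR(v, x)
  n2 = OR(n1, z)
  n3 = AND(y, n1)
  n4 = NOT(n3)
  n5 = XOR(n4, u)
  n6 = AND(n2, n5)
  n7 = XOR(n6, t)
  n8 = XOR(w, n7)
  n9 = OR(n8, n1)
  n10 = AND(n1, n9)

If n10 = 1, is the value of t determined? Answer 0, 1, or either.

Both values of t occur among assignments with n10 = 1:
  t=0: x=0, y=0, z=0, w=0, u=0, v=1, t=0
  t=1: x=0, y=0, z=0, w=0, u=0, v=1, t=1

either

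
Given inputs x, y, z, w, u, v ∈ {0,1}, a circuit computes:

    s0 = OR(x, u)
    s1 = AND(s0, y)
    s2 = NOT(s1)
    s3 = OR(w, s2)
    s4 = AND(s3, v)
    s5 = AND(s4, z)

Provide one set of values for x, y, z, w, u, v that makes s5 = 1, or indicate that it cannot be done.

x=1, y=0, z=1, w=1, u=0, v=1

s5 = AND(s4, z) must be 1, so both s4 = 1 and z = 1.
s4 = AND(s3, v) must be 1, so both s3 = 1 and v = 1.
Check with x=1, y=0, z=1, w=1, u=0, v=1:
s0 = OR(x, u) = OR(1, 0) = 1
s1 = AND(s0, y) = AND(1, 0) = 0
s2 = NOT(s1) = NOT 0 = 1
s3 = OR(w, s2) = OR(1, 1) = 1
s4 = AND(s3, v) = AND(1, 1) = 1
s5 = AND(s4, z) = AND(1, 1) = 1
So s5 = 1 as required.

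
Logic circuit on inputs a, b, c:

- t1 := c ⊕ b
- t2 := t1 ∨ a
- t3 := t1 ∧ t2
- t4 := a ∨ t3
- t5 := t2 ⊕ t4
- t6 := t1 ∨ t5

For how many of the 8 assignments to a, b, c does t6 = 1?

4

t6 = t1 ∨ t5 must be 1, so at least one of t1, t5 is 1.
Enumerating the 8 input combinations, 4 give t6 = 1 and 4 give t6 = 0.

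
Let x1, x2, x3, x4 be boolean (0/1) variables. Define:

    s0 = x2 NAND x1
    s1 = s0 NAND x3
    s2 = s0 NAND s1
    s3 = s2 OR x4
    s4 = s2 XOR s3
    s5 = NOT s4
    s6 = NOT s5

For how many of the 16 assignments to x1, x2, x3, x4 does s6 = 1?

s6 = NOT s5 must be 1, so s5 = 0.
Satisfying assignments:
  x1=0, x2=0, x3=0, x4=1
  x1=0, x2=1, x3=0, x4=1
  x1=1, x2=0, x3=0, x4=1

3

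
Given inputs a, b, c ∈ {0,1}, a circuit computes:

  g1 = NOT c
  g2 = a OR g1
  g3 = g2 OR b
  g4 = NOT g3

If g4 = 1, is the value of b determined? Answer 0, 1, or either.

g4 = NOT g3 must be 1, so g3 = 0.
g3 = g2 OR b must be 0, so both g2 = 0 and b = 0.
Every assignment with g4 = 1 has b = 0; there are 1 such assignment(s).
  a=0, b=0, c=1

0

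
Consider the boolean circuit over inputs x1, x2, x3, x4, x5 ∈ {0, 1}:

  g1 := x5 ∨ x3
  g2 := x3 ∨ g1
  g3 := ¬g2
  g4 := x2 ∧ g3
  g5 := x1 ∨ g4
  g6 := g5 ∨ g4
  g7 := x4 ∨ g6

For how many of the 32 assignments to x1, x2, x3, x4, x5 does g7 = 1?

g7 = x4 ∨ g6 must be 1, so at least one of x4, g6 is 1.
Enumerating the 32 input combinations, 25 give g7 = 1 and 7 give g7 = 0.

25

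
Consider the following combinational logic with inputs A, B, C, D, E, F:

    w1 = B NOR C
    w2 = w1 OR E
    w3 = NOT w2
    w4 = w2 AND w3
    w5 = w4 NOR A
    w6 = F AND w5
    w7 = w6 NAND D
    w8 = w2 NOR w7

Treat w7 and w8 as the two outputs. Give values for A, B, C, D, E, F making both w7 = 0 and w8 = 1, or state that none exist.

Check with A=0, B=1, C=0, D=1, E=0, F=1:
w1 = B NOR C = 1 NOR 0 = 0
w2 = w1 OR E = 0 OR 0 = 0
w3 = NOT w2 = NOT 0 = 1
w4 = w2 AND w3 = 0 AND 1 = 0
w5 = w4 NOR A = 0 NOR 0 = 1
w6 = F AND w5 = 1 AND 1 = 1
w7 = w6 NAND D = 1 NAND 1 = 0
w8 = w2 NOR w7 = 0 NOR 0 = 1
So w7 = 0 and w8 = 1.

A=0, B=1, C=0, D=1, E=0, F=1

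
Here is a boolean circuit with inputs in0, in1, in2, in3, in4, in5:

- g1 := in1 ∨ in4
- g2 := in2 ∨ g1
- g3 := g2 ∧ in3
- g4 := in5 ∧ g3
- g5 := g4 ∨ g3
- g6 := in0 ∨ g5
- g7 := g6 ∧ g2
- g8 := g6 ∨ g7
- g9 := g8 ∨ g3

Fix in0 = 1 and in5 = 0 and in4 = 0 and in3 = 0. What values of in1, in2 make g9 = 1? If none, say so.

g9 = g8 ∨ g3 must be 1, so at least one of g8, g3 is 1.
Check with in0 = 1 and in5 = 0 and in4 = 0 and in3 = 0 and in1=1, in2=0:
g1 = in1 ∨ in4 = 1 ∨ 0 = 1
g2 = in2 ∨ g1 = 0 ∨ 1 = 1
g3 = g2 ∧ in3 = 1 ∧ 0 = 0
g4 = in5 ∧ g3 = 0 ∧ 0 = 0
g5 = g4 ∨ g3 = 0 ∨ 0 = 0
g6 = in0 ∨ g5 = 1 ∨ 0 = 1
g7 = g6 ∧ g2 = 1 ∧ 1 = 1
g8 = g6 ∨ g7 = 1 ∨ 1 = 1
g9 = g8 ∨ g3 = 1 ∨ 0 = 1
So g9 = 1.

in1=1, in2=0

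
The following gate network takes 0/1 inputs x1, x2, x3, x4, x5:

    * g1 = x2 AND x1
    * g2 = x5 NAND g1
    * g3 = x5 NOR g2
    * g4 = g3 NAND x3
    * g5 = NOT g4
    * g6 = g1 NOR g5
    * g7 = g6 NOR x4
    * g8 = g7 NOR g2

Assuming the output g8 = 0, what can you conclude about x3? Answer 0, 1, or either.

Both values of x3 occur among assignments with g8 = 0:
  x3=0: x1=0, x2=0, x3=0, x4=0, x5=0
  x3=1: x1=0, x2=0, x3=1, x4=0, x5=0

either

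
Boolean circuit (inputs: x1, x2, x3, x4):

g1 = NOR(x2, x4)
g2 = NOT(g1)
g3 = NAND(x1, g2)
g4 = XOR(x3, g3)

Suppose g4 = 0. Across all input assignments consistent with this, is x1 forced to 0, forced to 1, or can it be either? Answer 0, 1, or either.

Both values of x1 occur among assignments with g4 = 0:
  x1=0: x1=0, x2=0, x3=1, x4=0
  x1=1: x1=1, x2=0, x3=0, x4=1

either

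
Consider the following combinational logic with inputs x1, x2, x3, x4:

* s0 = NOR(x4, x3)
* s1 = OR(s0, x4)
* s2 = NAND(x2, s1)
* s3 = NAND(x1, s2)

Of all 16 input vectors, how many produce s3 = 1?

s3 = NAND(x1, s2) must be 1, so at least one of x1, s2 is 0.
Enumerating the 16 input combinations, 11 give s3 = 1 and 5 give s3 = 0.

11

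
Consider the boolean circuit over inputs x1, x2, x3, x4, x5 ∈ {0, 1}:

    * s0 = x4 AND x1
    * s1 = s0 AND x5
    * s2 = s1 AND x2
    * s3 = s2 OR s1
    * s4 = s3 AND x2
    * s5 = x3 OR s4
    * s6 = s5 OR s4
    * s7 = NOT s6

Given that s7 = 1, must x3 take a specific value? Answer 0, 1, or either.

0

s7 = NOT s6 must be 1, so s6 = 0.
Every assignment with s7 = 1 has x3 = 0; there are 15 such assignment(s).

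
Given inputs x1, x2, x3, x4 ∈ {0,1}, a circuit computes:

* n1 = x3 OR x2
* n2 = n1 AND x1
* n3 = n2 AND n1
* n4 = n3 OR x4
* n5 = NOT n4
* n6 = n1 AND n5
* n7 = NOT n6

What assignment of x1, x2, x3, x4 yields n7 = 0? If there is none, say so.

x1=0, x2=1, x3=0, x4=0

Check with x1=0, x2=1, x3=0, x4=0:
n1 = x3 OR x2 = 0 OR 1 = 1
n2 = n1 AND x1 = 1 AND 0 = 0
n3 = n2 AND n1 = 0 AND 1 = 0
n4 = n3 OR x4 = 0 OR 0 = 0
n5 = NOT n4 = NOT 0 = 1
n6 = n1 AND n5 = 1 AND 1 = 1
n7 = NOT n6 = NOT 1 = 0
So n7 = 0 as required.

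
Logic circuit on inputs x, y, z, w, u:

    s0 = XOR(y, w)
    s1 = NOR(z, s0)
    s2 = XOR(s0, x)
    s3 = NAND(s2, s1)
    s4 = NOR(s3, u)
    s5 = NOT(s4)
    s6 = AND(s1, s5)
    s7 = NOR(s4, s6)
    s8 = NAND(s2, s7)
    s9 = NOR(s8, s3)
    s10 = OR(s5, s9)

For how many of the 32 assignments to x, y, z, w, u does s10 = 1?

30

s10 = OR(s5, s9) must be 1, so at least one of s5, s9 is 1.
Enumerating the 32 input combinations, 30 give s10 = 1 and 2 give s10 = 0.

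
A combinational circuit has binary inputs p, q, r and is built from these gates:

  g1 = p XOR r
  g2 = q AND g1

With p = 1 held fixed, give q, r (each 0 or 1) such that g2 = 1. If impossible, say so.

q=1, r=0

Check with p = 1 and q=1, r=0:
g1 = p XOR r = 1 XOR 0 = 1
g2 = q AND g1 = 1 AND 1 = 1
So g2 = 1.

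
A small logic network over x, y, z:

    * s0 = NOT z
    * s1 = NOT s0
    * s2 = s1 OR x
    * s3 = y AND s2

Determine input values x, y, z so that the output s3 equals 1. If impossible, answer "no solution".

Check with x=1, y=1, z=0:
s0 = NOT z = NOT 0 = 1
s1 = NOT s0 = NOT 1 = 0
s2 = s1 OR x = 0 OR 1 = 1
s3 = y AND s2 = 1 AND 1 = 1
So s3 = 1 as required.

x=1, y=1, z=0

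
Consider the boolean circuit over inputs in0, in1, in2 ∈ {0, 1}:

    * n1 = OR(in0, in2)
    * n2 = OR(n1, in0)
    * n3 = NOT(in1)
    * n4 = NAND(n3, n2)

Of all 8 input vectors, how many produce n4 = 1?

n4 = NAND(n3, n2) must be 1, so at least one of n3, n2 is 0.
Satisfying assignments:
  in0=0, in1=0, in2=0
  in0=0, in1=1, in2=0
  in0=0, in1=1, in2=1
  in0=1, in1=1, in2=0
  in0=1, in1=1, in2=1

5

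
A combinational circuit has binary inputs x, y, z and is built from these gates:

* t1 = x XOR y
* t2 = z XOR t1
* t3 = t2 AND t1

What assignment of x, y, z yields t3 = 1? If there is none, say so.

t3 = t2 AND t1 must be 1, so both t2 = 1 and t1 = 1.
t2 = z XOR t1 must be 1, so z and t1 differ.
t1 = x XOR y must be 1, so x and y differ.
Check with x=0, y=1, z=0:
t1 = x XOR y = 0 XOR 1 = 1
t2 = z XOR t1 = 0 XOR 1 = 1
t3 = t2 AND t1 = 1 AND 1 = 1
So t3 = 1 as required.

x=0, y=1, z=0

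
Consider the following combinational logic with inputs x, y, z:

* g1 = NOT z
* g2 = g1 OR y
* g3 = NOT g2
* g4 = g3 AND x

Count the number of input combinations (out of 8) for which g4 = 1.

g4 = g3 AND x must be 1, so both g3 = 1 and x = 1.
Satisfying assignments:
  x=1, y=0, z=1

1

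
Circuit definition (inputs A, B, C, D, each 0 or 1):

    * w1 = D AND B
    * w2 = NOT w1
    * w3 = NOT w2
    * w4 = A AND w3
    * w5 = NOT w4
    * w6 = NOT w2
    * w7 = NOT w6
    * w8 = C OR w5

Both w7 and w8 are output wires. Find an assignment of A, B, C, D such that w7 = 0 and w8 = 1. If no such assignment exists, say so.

Check with A=0 B=1 C=1 D=1:
w1 = D AND B = 1 AND 1 = 1
w2 = NOT w1 = NOT 1 = 0
w3 = NOT w2 = NOT 0 = 1
w4 = A AND w3 = 0 AND 1 = 0
w5 = NOT w4 = NOT 0 = 1
w6 = NOT w2 = NOT 0 = 1
w7 = NOT w6 = NOT 1 = 0
w8 = C OR w5 = 1 OR 1 = 1
So w7 = 0 and w8 = 1.

A=0 B=1 C=1 D=1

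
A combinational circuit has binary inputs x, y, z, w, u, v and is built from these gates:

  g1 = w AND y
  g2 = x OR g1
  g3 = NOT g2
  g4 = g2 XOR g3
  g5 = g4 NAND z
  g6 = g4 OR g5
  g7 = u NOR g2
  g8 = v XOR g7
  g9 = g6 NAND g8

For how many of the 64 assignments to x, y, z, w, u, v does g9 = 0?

g9 = g6 NAND g8 must be 0, so both g6 = 1 and g8 = 1.
Enumerating the 64 input combinations, 32 give g9 = 0 and 32 give g9 = 1.

32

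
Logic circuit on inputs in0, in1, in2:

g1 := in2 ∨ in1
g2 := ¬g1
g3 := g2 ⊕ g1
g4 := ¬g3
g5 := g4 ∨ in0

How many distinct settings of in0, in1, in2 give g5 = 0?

g5 = g4 ∨ in0 must be 0, so both g4 = 0 and in0 = 0.
g4 = ¬g3 must be 0, so g3 = 1.
g3 = g2 ⊕ g1 must be 1, so g2 and g1 differ.
Enumerating the 8 input combinations, 4 give g5 = 0 and 4 give g5 = 1.

4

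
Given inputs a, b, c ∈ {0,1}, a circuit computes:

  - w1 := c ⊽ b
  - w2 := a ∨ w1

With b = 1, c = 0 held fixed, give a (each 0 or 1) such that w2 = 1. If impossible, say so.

Check with b = 1, c = 0 and a=1:
w1 = c ⊽ b = 0 ⊽ 1 = 0
w2 = a ∨ w1 = 1 ∨ 0 = 1
So w2 = 1.

a=1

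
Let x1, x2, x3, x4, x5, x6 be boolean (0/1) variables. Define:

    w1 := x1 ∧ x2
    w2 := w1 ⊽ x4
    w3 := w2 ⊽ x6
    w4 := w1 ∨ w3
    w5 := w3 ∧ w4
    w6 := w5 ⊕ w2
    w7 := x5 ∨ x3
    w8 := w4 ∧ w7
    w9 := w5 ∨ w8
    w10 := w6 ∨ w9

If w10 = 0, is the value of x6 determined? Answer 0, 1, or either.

1

w10 = w6 ∨ w9 must be 0, so both w6 = 0 and w9 = 0.
w6 = w5 ⊕ w2 must be 0, so w5 and w2 are equal.
w9 = w5 ∨ w8 must be 0, so both w5 = 0 and w8 = 0.
Every assignment with w10 = 0 has x6 = 1; there are 14 such assignment(s).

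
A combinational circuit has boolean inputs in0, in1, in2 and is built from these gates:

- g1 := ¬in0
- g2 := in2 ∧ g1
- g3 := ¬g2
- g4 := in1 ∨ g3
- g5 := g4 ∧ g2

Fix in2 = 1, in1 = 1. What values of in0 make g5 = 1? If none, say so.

in0=0

g5 = g4 ∧ g2 must be 1, so both g4 = 1 and g2 = 1.
Check with in2 = 1, in1 = 1 and in0=0:
g1 = ¬in0 = ¬0 = 1
g2 = in2 ∧ g1 = 1 ∧ 1 = 1
g3 = ¬g2 = ¬1 = 0
g4 = in1 ∨ g3 = 1 ∨ 0 = 1
g5 = g4 ∧ g2 = 1 ∧ 1 = 1
So g5 = 1.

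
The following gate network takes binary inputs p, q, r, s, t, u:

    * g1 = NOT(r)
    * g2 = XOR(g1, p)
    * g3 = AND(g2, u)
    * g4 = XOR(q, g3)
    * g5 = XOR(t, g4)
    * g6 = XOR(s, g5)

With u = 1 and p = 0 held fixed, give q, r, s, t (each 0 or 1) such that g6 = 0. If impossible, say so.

q=0, r=0, s=0, t=1

g6 = XOR(s, g5) must be 0, so s and g5 are equal.
Check with u = 1 and p = 0 and q=0, r=0, s=0, t=1:
g1 = NOT(r) = NOT 0 = 1
g2 = XOR(g1, p) = XOR(1, 0) = 1
g3 = AND(g2, u) = AND(1, 1) = 1
g4 = XOR(q, g3) = XOR(0, 1) = 1
g5 = XOR(t, g4) = XOR(1, 1) = 0
g6 = XOR(s, g5) = XOR(0, 0) = 0
So g6 = 0.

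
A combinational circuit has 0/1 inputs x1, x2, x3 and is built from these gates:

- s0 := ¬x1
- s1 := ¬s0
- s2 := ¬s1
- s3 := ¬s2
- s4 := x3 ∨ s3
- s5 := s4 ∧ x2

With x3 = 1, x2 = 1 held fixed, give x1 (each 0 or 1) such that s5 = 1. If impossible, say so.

x1=0

Check with x3 = 1, x2 = 1 and x1=0:
s0 = ¬x1 = ¬0 = 1
s1 = ¬s0 = ¬1 = 0
s2 = ¬s1 = ¬0 = 1
s3 = ¬s2 = ¬1 = 0
s4 = x3 ∨ s3 = 1 ∨ 0 = 1
s5 = s4 ∧ x2 = 1 ∧ 1 = 1
So s5 = 1.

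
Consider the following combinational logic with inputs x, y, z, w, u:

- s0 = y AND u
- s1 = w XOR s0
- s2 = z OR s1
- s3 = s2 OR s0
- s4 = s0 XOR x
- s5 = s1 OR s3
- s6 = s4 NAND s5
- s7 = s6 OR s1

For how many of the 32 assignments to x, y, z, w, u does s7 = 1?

27

s7 = s6 OR s1 must be 1, so at least one of s6, s1 is 1.
Enumerating the 32 input combinations, 27 give s7 = 1 and 5 give s7 = 0.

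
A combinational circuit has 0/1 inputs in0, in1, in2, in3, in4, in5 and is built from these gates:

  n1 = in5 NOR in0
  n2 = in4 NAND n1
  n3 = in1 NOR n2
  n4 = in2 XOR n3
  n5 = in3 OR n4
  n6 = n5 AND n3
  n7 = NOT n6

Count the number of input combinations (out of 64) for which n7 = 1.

n7 = NOT n6 must be 1, so n6 = 0.
n6 = n5 AND n3 must be 0, so at least one of n5, n3 is 0.
Enumerating the 64 input combinations, 61 give n7 = 1 and 3 give n7 = 0.

61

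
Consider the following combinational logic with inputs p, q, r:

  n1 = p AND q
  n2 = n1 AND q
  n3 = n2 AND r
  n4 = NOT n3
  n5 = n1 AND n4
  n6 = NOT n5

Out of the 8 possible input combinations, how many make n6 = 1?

7

n6 = NOT n5 must be 1, so n5 = 0.
n5 = n1 AND n4 must be 0, so at least one of n1, n4 is 0.
Enumerating the 8 input combinations, 7 give n6 = 1 and 1 give n6 = 0.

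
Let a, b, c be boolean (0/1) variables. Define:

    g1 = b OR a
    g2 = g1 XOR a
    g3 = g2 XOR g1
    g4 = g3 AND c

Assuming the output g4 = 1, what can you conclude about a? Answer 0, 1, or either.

1

g4 = g3 AND c must be 1, so both g3 = 1 and c = 1.
g3 = g2 XOR g1 must be 1, so g2 and g1 differ.
Every assignment with g4 = 1 has a = 1; there are 2 such assignment(s).
  a=1, b=0, c=1
  a=1, b=1, c=1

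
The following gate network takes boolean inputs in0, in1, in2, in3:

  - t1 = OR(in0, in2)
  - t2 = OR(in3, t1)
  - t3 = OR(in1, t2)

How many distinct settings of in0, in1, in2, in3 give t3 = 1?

15

t3 = OR(in1, t2) must be 1, so at least one of in1, t2 is 1.
Enumerating the 16 input combinations, 15 give t3 = 1 and 1 give t3 = 0.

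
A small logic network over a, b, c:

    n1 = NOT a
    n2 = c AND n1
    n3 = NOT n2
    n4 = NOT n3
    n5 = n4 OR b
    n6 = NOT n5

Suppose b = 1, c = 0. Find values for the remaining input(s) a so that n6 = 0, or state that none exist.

n6 = NOT n5 must be 0, so n5 = 1.
n5 = n4 OR b must be 1, so at least one of n4, b is 1.
Check with b = 1, c = 0 and a=0:
n1 = NOT a = NOT 0 = 1
n2 = c AND n1 = 0 AND 1 = 0
n3 = NOT n2 = NOT 0 = 1
n4 = NOT n3 = NOT 1 = 0
n5 = n4 OR b = 0 OR 1 = 1
n6 = NOT n5 = NOT 1 = 0
So n6 = 0.

a=0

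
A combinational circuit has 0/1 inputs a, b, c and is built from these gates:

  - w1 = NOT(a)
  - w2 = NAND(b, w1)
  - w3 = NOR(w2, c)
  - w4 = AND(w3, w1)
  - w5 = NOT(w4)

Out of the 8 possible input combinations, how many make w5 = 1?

7

w5 = NOT(w4) must be 1, so w4 = 0.
w4 = AND(w3, w1) must be 0, so at least one of w3, w1 is 0.
Enumerating the 8 input combinations, 7 give w5 = 1 and 1 give w5 = 0.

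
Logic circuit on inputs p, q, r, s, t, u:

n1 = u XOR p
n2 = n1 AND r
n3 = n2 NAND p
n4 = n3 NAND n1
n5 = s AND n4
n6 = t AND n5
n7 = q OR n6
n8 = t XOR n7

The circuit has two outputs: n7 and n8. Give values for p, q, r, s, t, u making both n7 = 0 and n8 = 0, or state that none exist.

Check with p=1 q=0 r=0 s=1 t=0 u=0:
n1 = u XOR p = 0 XOR 1 = 1
n2 = n1 AND r = 1 AND 0 = 0
n3 = n2 NAND p = 0 NAND 1 = 1
n4 = n3 NAND n1 = 1 NAND 1 = 0
n5 = s AND n4 = 1 AND 0 = 0
n6 = t AND n5 = 0 AND 0 = 0
n7 = q OR n6 = 0 OR 0 = 0
n8 = t XOR n7 = 0 XOR 0 = 0
So n7 = 0 and n8 = 0.

p=1 q=0 r=0 s=1 t=0 u=0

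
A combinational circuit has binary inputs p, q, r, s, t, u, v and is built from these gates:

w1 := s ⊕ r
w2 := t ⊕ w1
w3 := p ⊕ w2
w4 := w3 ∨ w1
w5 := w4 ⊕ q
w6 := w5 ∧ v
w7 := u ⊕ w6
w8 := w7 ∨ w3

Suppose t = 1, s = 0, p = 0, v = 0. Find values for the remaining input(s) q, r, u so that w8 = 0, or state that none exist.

q=1, r=1, u=0

w8 = w7 ∨ w3 must be 0, so both w7 = 0 and w3 = 0.
w7 = u ⊕ w6 must be 0, so u and w6 are equal.
Check with t = 1, s = 0, p = 0, v = 0 and q=1, r=1, u=0:
w1 = s ⊕ r = 0 ⊕ 1 = 1
w2 = t ⊕ w1 = 1 ⊕ 1 = 0
w3 = p ⊕ w2 = 0 ⊕ 0 = 0
w4 = w3 ∨ w1 = 0 ∨ 1 = 1
w5 = w4 ⊕ q = 1 ⊕ 1 = 0
w6 = w5 ∧ v = 0 ∧ 0 = 0
w7 = u ⊕ w6 = 0 ⊕ 0 = 0
w8 = w7 ∨ w3 = 0 ∨ 0 = 0
So w8 = 0.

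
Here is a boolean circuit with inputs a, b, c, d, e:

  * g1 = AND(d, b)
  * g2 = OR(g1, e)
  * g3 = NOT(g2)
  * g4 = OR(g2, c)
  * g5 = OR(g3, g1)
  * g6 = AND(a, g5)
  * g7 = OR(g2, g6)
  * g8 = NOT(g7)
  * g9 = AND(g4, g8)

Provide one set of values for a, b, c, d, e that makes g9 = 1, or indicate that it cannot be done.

a=0, b=0, c=1, d=1, e=0

g9 = AND(g4, g8) must be 1, so both g4 = 1 and g8 = 1.
g4 = OR(g2, c) must be 1, so at least one of g2, c is 1.
g8 = NOT(g7) must be 1, so g7 = 0.
Check with a=0, b=0, c=1, d=1, e=0:
g1 = AND(d, b) = AND(1, 0) = 0
g2 = OR(g1, e) = OR(0, 0) = 0
g3 = NOT(g2) = NOT 0 = 1
g4 = OR(g2, c) = OR(0, 1) = 1
g5 = OR(g3, g1) = OR(1, 0) = 1
g6 = AND(a, g5) = AND(0, 1) = 0
g7 = OR(g2, g6) = OR(0, 0) = 0
g8 = NOT(g7) = NOT 0 = 1
g9 = AND(g4, g8) = AND(1, 1) = 1
So g9 = 1 as required.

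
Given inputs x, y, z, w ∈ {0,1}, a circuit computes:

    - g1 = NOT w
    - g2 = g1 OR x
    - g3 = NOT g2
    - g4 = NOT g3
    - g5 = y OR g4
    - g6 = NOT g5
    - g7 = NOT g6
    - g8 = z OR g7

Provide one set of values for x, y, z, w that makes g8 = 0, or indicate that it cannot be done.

g8 = z OR g7 must be 0, so both z = 0 and g7 = 0.
Check with x=0, y=0, z=0, w=1:
g1 = NOT w = NOT 1 = 0
g2 = g1 OR x = 0 OR 0 = 0
g3 = NOT g2 = NOT 0 = 1
g4 = NOT g3 = NOT 1 = 0
g5 = y OR g4 = 0 OR 0 = 0
g6 = NOT g5 = NOT 0 = 1
g7 = NOT g6 = NOT 1 = 0
g8 = z OR g7 = 0 OR 0 = 0
So g8 = 0 as required.

x=0, y=0, z=0, w=1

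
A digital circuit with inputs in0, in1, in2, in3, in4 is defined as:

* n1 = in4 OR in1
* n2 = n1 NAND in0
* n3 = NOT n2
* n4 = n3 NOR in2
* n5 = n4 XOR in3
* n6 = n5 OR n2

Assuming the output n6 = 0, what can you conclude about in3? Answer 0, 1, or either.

0

n6 = n5 OR n2 must be 0, so both n5 = 0 and n2 = 0.
n5 = n4 XOR in3 must be 0, so n4 and in3 are equal.
Every assignment with n6 = 0 has in3 = 0; there are 6 such assignment(s).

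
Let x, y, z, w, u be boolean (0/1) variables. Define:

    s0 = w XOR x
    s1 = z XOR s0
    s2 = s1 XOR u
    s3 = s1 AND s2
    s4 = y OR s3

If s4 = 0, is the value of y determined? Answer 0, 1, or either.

s4 = y OR s3 must be 0, so both y = 0 and s3 = 0.
Every assignment with s4 = 0 has y = 0; there are 12 such assignment(s).

0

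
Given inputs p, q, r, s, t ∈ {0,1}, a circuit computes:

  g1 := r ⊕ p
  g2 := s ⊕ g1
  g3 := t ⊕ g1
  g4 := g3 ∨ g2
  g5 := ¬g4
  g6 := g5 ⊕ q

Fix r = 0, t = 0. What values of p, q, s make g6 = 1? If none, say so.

g6 = g5 ⊕ q must be 1, so g5 and q differ.
Check with r = 0, t = 0 and p=1, q=1, s=1:
g1 = r ⊕ p = 0 ⊕ 1 = 1
g2 = s ⊕ g1 = 1 ⊕ 1 = 0
g3 = t ⊕ g1 = 0 ⊕ 1 = 1
g4 = g3 ∨ g2 = 1 ∨ 0 = 1
g5 = ¬g4 = ¬1 = 0
g6 = g5 ⊕ q = 0 ⊕ 1 = 1
So g6 = 1.

p=1, q=1, s=1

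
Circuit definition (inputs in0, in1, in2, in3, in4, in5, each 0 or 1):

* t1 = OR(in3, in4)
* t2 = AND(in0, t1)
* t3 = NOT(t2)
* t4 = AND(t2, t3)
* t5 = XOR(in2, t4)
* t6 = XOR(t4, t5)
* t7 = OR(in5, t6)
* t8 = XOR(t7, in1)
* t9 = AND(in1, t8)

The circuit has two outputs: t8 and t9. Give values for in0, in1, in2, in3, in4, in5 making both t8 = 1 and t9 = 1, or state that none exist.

in0=1 in1=1 in2=0 in3=0 in4=1 in5=0

Check with in0=1 in1=1 in2=0 in3=0 in4=1 in5=0:
t1 = OR(in3, in4) = OR(0, 1) = 1
t2 = AND(in0, t1) = AND(1, 1) = 1
t3 = NOT(t2) = NOT 1 = 0
t4 = AND(t2, t3) = AND(1, 0) = 0
t5 = XOR(in2, t4) = XOR(0, 0) = 0
t6 = XOR(t4, t5) = XOR(0, 0) = 0
t7 = OR(in5, t6) = OR(0, 0) = 0
t8 = XOR(t7, in1) = XOR(0, 1) = 1
t9 = AND(in1, t8) = AND(1, 1) = 1
So t8 = 1 and t9 = 1.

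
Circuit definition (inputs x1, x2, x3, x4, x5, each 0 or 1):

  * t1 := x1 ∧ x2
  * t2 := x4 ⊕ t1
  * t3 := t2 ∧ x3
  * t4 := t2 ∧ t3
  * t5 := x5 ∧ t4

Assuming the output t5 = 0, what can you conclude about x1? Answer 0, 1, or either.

Both values of x1 occur among assignments with t5 = 0:
  x1=0: x1=0, x2=0, x3=0, x4=0, x5=0
  x1=1: x1=1, x2=0, x3=0, x4=0, x5=0

either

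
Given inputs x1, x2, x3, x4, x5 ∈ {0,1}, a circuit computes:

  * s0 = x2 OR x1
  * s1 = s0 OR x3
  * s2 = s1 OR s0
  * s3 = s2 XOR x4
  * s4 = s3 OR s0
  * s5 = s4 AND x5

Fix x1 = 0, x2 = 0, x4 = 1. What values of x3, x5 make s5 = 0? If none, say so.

x3=0, x5=0

s5 = s4 AND x5 must be 0, so at least one of s4, x5 is 0.
Check with x1 = 0, x2 = 0, x4 = 1 and x3=0, x5=0:
s0 = x2 OR x1 = 0 OR 0 = 0
s1 = s0 OR x3 = 0 OR 0 = 0
s2 = s1 OR s0 = 0 OR 0 = 0
s3 = s2 XOR x4 = 0 XOR 1 = 1
s4 = s3 OR s0 = 1 OR 0 = 1
s5 = s4 AND x5 = 1 AND 0 = 0
So s5 = 0.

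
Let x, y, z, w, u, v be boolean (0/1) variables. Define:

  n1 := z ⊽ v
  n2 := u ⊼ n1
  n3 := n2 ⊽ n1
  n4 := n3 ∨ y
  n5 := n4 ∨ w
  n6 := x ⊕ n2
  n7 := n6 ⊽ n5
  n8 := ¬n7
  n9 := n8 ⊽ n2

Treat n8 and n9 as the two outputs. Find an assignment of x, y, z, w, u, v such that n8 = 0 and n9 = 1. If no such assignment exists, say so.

x=0, y=0, z=0, w=0, u=1, v=0

Check with x=0, y=0, z=0, w=0, u=1, v=0:
n1 = z ⊽ v = 0 ⊽ 0 = 1
n2 = u ⊼ n1 = 1 ⊼ 1 = 0
n3 = n2 ⊽ n1 = 0 ⊽ 1 = 0
n4 = n3 ∨ y = 0 ∨ 0 = 0
n5 = n4 ∨ w = 0 ∨ 0 = 0
n6 = x ⊕ n2 = 0 ⊕ 0 = 0
n7 = n6 ⊽ n5 = 0 ⊽ 0 = 1
n8 = ¬n7 = ¬1 = 0
n9 = n8 ⊽ n2 = 0 ⊽ 0 = 1
So n8 = 0 and n9 = 1.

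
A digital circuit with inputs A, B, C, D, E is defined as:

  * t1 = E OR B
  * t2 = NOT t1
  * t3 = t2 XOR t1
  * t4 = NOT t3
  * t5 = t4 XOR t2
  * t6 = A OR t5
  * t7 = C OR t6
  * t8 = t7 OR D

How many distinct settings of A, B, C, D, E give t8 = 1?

t8 = t7 OR D must be 1, so at least one of t7, D is 1.
Enumerating the 32 input combinations, 29 give t8 = 1 and 3 give t8 = 0.

29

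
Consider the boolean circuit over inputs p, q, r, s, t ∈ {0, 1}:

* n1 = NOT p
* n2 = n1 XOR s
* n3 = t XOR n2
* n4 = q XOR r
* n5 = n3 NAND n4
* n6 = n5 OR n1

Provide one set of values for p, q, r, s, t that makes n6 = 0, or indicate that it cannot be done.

n6 = n5 OR n1 must be 0, so both n5 = 0 and n1 = 0.
n5 = n3 NAND n4 must be 0, so both n3 = 1 and n4 = 1.
Check with p=1 q=0 r=1 s=0 t=1:
n1 = NOT p = NOT 1 = 0
n2 = n1 XOR s = 0 XOR 0 = 0
n3 = t XOR n2 = 1 XOR 0 = 1
n4 = q XOR r = 0 XOR 1 = 1
n5 = n3 NAND n4 = 1 NAND 1 = 0
n6 = n5 OR n1 = 0 OR 0 = 0
So n6 = 0 as required.

p=1 q=0 r=1 s=0 t=1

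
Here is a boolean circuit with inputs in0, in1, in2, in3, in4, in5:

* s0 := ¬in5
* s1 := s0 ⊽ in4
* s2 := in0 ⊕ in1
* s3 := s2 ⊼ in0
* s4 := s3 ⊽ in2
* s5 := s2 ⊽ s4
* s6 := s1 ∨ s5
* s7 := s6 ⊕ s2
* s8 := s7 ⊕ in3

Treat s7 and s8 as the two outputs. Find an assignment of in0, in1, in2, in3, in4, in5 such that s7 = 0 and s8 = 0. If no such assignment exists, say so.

in0=0, in1=1, in2=0, in3=0, in4=0, in5=1

Check with in0=0, in1=1, in2=0, in3=0, in4=0, in5=1:
s0 = ¬in5 = ¬1 = 0
s1 = s0 ⊽ in4 = 0 ⊽ 0 = 1
s2 = in0 ⊕ in1 = 0 ⊕ 1 = 1
s3 = s2 ⊼ in0 = 1 ⊼ 0 = 1
s4 = s3 ⊽ in2 = 1 ⊽ 0 = 0
s5 = s2 ⊽ s4 = 1 ⊽ 0 = 0
s6 = s1 ∨ s5 = 1 ∨ 0 = 1
s7 = s6 ⊕ s2 = 1 ⊕ 1 = 0
s8 = s7 ⊕ in3 = 0 ⊕ 0 = 0
So s7 = 0 and s8 = 0.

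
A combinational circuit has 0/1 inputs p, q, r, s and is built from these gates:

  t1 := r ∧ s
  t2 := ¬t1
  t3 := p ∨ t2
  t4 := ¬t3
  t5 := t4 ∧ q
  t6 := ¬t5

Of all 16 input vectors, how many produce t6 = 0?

t6 = ¬t5 must be 0, so t5 = 1.
Enumerating the 16 input combinations, 1 give t6 = 0 and 15 give t6 = 1.

1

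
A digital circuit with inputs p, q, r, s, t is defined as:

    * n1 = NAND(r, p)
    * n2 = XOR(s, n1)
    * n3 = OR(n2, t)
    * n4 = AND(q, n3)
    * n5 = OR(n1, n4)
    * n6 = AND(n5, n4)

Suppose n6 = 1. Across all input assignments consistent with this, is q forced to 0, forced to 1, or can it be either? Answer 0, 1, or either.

n6 = AND(n5, n4) must be 1, so both n5 = 1 and n4 = 1.
Every assignment with n6 = 1 has q = 1; there are 12 such assignment(s).

1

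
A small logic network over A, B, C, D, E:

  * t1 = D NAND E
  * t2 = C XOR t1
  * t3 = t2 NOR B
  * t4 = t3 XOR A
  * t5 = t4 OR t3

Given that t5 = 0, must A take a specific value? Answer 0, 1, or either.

t5 = t4 OR t3 must be 0, so both t4 = 0 and t3 = 0.
t4 = t3 XOR A must be 0, so t3 and A are equal.
Every assignment with t5 = 0 has A = 0; there are 12 such assignment(s).

0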